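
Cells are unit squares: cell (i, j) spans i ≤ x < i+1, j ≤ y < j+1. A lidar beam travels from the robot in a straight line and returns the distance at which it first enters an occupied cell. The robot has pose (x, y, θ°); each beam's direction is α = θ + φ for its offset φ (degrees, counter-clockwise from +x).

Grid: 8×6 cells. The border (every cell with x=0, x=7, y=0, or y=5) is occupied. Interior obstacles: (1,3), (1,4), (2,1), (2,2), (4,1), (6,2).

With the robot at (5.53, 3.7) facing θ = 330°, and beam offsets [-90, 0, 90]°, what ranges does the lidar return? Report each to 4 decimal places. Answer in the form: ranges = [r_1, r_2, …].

ranges = [1.9630, 1.4000, 1.5011]

beam 1: φ=-90°, α=240°
  cosα=-0.5000 sinα=-0.8660 | (5,3) | tMaxX 1.0600 tMaxY 0.8083 | tΔX 2.0000 tΔY 1.1547
    t=0.8083 [y] (5,2)
    t=1.0600 [x] (4,2)
    t=1.9630 [y] (4,1) — stop
  → r_1 = 1.9630
beam 2: φ=0°, α=330°
  cosα=0.8660 sinα=-0.5000 | (5,3) | tMaxX 0.5427 tMaxY 1.4000 | tΔX 1.1547 tΔY 2.0000
    t=0.5427 [x] (6,3)
    t=1.4000 [y] (6,2) — stop
  → r_2 = 1.4000
beam 3: φ=90°, α=60°
  cosα=0.5000 sinα=0.8660 | (5,3) | tMaxX 0.9400 tMaxY 0.3464 | tΔX 2.0000 tΔY 1.1547
    t=0.3464 [y] (5,4)
    t=0.9400 [x] (6,4)
    t=1.5011 [y] (6,5) — stop
  → r_3 = 1.5011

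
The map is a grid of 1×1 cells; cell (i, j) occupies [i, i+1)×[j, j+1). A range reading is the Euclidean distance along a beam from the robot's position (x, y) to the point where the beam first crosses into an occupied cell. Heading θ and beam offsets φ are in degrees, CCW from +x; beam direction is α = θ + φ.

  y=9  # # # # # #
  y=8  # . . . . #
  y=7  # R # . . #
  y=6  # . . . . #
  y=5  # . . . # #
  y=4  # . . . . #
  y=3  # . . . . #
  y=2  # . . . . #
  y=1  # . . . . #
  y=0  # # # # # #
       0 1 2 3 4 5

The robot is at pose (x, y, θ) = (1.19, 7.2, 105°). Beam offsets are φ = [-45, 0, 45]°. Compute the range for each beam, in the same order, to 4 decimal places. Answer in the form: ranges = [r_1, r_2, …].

ranges = [2.0785, 0.7341, 0.2194]

beam 1: φ=-45°, α=60°
  direction (0.5000, 0.8660); cell (1,7); t to first gridline: x 1.6200, y 0.9238 (then +2.0000 / +1.1547)
    (1,8) via y @ 0.9238
    (2,8) via x @ 1.6200
    (2,9) via y @ 2.0785  # hit
  → r_1 = 2.0785
beam 2: φ=0°, α=105°
  direction (-0.2588, 0.9659); cell (1,7); t to first gridline: x 0.7341, y 0.8282 (then +3.8637 / +1.0353)
    (0,7) via x @ 0.7341  # hit
  → r_2 = 0.7341
beam 3: φ=45°, α=150°
  direction (-0.8660, 0.5000); cell (1,7); t to first gridline: x 0.2194, y 1.6000 (then +1.1547 / +2.0000)
    (0,7) via x @ 0.2194  # hit
  → r_3 = 0.2194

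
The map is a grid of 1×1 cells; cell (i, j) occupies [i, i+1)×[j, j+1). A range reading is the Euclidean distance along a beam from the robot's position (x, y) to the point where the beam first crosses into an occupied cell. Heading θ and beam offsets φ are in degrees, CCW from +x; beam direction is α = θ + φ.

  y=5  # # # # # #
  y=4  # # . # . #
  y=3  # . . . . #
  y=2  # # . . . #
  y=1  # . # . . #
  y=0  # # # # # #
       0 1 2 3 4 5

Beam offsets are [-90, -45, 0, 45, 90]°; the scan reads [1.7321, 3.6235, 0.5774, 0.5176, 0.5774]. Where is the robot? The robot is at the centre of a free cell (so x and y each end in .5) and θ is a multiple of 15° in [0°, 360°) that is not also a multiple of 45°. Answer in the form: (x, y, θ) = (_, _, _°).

(x, y, θ) = (2.5, 4.5, 330°)

Candidates: 12 free-cell centres × 16 headings = 192 poses. Raycast each; keep the one whose scan matches to 4 dp.
  (4.5, 3.5, 165°): beam 1 = 1.5529 ≠ 1.7321 ✗
  (2.5, 3.5, 75°): beam 1 = 2.5882 ≠ 1.7321 ✗
  (2.5, 2.5, 165°): beam 1 = 1.9319 ≠ 1.7321 ✗
  (4.5, 1.5, 195°): beam 1 = 2.5882 ≠ 1.7321 ✗
  …
  (2.5, 4.5, 330°): r_1=1.7321, r_2=3.6235, r_3=0.5774, r_4=0.5176, r_5=0.5774 — all match ✓
Only this pose fits every beam.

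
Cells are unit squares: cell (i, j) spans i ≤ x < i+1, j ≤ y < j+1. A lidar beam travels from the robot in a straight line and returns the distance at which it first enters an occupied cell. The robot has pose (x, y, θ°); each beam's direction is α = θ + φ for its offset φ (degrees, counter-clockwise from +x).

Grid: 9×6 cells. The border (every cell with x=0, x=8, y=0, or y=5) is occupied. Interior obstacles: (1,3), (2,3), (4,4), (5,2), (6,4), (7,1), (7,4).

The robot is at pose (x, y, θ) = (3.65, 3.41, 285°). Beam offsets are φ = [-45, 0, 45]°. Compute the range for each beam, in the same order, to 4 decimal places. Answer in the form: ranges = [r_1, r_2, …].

beam 1: φ=-45°, α=240°
  direction (-0.5000, -0.8660); cell (3,3); t to first gridline: x 1.3000, y 0.4734 (then +2.0000 / +1.1547)
    (3,2) via y @ 0.4734
    (2,2) via x @ 1.3000
    (2,1) via y @ 1.6281
    (2,0) via y @ 2.7828  # hit
  → r_1 = 2.7828
beam 2: φ=0°, α=285°
  direction (0.2588, -0.9659); cell (3,3); t to first gridline: x 1.3523, y 0.4245 (then +3.8637 / +1.0353)
    (3,2) via y @ 0.4245
    (4,2) via x @ 1.3523
    (4,1) via y @ 1.4597
    (4,0) via y @ 2.4950  # hit
  → r_2 = 2.4950
beam 3: φ=45°, α=330°
  direction (0.8660, -0.5000); cell (3,3); t to first gridline: x 0.4041, y 0.8200 (then +1.1547 / +2.0000)
    (4,3) via x @ 0.4041
    (4,2) via y @ 0.8200
    (5,2) via x @ 1.5588  # hit
  → r_3 = 1.5588

ranges = [2.7828, 2.4950, 1.5588]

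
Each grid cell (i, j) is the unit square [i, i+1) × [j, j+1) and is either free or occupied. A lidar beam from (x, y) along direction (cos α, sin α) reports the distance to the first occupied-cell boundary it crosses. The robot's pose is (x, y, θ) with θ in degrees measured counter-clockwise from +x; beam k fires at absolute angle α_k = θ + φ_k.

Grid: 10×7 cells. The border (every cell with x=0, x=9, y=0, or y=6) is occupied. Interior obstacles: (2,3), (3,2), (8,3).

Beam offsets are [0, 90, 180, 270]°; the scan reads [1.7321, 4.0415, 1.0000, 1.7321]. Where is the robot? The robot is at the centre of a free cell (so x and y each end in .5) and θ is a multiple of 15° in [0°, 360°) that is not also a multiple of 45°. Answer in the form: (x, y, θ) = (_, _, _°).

Enumerate (i+0.5, j+0.5, θ) over the 37 free cells and 16 admissible headings. For each, cast all 4 beams and compare to the given ranges.
  (7.5, 1.5, 195°): beam 1 = 1.9319 ≠ 1.7321 ✗
  (6.5, 1.5, 300°): beam 1 = 0.5774 ≠ 1.7321 ✗
  (7.5, 5.5, 300°): beam 2 = 1.0000 ≠ 4.0415 ✗
  (5.5, 5.5, 285°): beam 1 = 4.6587 ≠ 1.7321 ✗
  (5.5, 3.5, 240°): beam 1 = 2.8868 ≠ 1.7321 ✗
  …
  (7.5, 4.5, 120°): r_1=1.7321, r_2=4.0415, r_3=1.0000, r_4=1.7321 — all match ✓
No second candidate reproduces the full scan.

(x, y, θ) = (7.5, 4.5, 120°)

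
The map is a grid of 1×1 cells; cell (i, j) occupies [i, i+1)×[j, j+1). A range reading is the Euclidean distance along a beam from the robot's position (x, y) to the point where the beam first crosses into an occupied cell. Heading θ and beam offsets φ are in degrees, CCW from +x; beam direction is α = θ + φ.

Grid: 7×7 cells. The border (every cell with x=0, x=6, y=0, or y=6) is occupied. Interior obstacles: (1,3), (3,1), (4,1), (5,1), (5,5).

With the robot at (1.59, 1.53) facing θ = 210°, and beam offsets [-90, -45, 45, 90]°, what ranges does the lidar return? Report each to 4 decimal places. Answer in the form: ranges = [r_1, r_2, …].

beam 1: φ=-90°, α=120°
  dir = (cos 120°, sin 120°) = (-0.5000, 0.8660); from cell (1,1)
  next x-line at t=1.1800, next y-line at t=0.5427; Δt_x=2.0000, Δt_y=1.1547
    y: enter (1,2) at t=0.5427
    x: enter (0,2) at t=1.1800 ← occupied
  → r_1 = 1.1800
beam 2: φ=-45°, α=165°
  dir = (cos 165°, sin 165°) = (-0.9659, 0.2588); from cell (1,1)
  next x-line at t=0.6108, next y-line at t=1.8159; Δt_x=1.0353, Δt_y=3.8637
    x: enter (0,1) at t=0.6108 ← occupied
  → r_2 = 0.6108
beam 3: φ=45°, α=255°
  dir = (cos 255°, sin 255°) = (-0.2588, -0.9659); from cell (1,1)
  next x-line at t=2.2796, next y-line at t=0.5487; Δt_x=3.8637, Δt_y=1.0353
    y: enter (1,0) at t=0.5487 ← occupied
  → r_3 = 0.5487
beam 4: φ=90°, α=300°
  dir = (cos 300°, sin 300°) = (0.5000, -0.8660); from cell (1,1)
  next x-line at t=0.8200, next y-line at t=0.6120; Δt_x=2.0000, Δt_y=1.1547
    y: enter (1,0) at t=0.6120 ← occupied
  → r_4 = 0.6120

ranges = [1.1800, 0.6108, 0.5487, 0.6120]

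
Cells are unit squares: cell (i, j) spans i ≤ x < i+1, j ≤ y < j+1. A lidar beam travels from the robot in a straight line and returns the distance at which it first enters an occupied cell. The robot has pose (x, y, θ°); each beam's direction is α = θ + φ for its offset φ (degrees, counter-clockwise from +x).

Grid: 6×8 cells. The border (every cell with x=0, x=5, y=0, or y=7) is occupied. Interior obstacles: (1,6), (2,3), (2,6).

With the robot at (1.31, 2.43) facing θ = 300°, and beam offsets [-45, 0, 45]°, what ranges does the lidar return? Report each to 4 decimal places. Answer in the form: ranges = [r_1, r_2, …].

ranges = [1.1977, 1.6512, 3.8202]

beam 1: φ=-45°, α=255°
  direction (-0.2588, -0.9659); cell (1,2); t to first gridline: x 1.1977, y 0.4452 (then +3.8637 / +1.0353)
    (1,1) via y @ 0.4452
    (0,1) via x @ 1.1977  # hit
  → r_1 = 1.1977
beam 2: φ=0°, α=300°
  direction (0.5000, -0.8660); cell (1,2); t to first gridline: x 1.3800, y 0.4965 (then +2.0000 / +1.1547)
    (1,1) via y @ 0.4965
    (2,1) via x @ 1.3800
    (2,0) via y @ 1.6512  # hit
  → r_2 = 1.6512
beam 3: φ=45°, α=345°
  direction (0.9659, -0.2588); cell (1,2); t to first gridline: x 0.7143, y 1.6614 (then +1.0353 / +3.8637)
    (2,2) via x @ 0.7143
    (2,1) via y @ 1.6614
    (3,1) via x @ 1.7496
    (4,1) via x @ 2.7849
    (5,1) via x @ 3.8202  # hit
  → r_3 = 3.8202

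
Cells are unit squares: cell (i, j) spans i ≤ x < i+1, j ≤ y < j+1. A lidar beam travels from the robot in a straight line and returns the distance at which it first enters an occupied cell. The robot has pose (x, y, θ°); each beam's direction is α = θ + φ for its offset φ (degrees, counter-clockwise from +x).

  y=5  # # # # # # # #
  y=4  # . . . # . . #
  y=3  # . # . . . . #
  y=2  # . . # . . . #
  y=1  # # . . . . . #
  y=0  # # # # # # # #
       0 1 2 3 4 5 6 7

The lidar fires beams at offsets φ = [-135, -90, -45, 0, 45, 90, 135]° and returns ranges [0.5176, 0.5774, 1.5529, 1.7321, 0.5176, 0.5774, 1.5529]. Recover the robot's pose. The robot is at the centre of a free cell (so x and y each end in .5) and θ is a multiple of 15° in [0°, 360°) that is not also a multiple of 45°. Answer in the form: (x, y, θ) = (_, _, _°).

Candidates: 20 free-cell centres × 16 headings = 320 poses. Raycast each; keep the one whose scan matches to 4 dp.
  (2.5, 2.5, 15°): beam 1 = 1.0000 ≠ 0.5176 ✗
  (1.5, 4.5, 195°): beam 1 = 0.5774 ≠ 0.5176 ✗
  (4.5, 2.5, 30°): beam 1 = 1.5529 ≠ 0.5176 ✗
  (3.5, 1.5, 210°): beam 4 = 1.0000 ≠ 1.7321 ✗
  …
  (2.5, 4.5, 210°): r_1=0.5176, r_2=0.5774, r_3=1.5529, r_4=1.7321, r_5=0.5176, r_6=0.5774, r_7=1.5529 — all match ✓
No second candidate reproduces the full scan.

(x, y, θ) = (2.5, 4.5, 210°)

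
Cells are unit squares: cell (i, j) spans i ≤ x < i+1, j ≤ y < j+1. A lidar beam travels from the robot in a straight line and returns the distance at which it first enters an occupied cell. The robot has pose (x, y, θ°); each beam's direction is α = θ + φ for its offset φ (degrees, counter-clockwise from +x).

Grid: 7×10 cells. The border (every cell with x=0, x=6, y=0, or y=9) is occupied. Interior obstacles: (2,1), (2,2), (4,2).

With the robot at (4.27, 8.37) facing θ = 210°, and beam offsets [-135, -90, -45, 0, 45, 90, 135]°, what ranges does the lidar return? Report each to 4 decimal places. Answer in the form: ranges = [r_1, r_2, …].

ranges = [0.6522, 0.7275, 2.4341, 3.7759, 5.5594, 3.4600, 1.7910]

beam 1: φ=-135°, α=75°
  d=(0.2588,0.9659)  start (4,8)  tX=2.8205 tY=0.6522  stride 1/|dx|=3.8637 1/|dy|=1.0353
    cross y-line → (4,9), t=0.6522 (wall)
  → r_1 = 0.6522
beam 2: φ=-90°, α=120°
  d=(-0.5000,0.8660)  start (4,8)  tX=0.5400 tY=0.7275  stride 1/|dx|=2.0000 1/|dy|=1.1547
    cross x-line → (3,8), t=0.5400
    cross y-line → (3,9), t=0.7275 (wall)
  → r_2 = 0.7275
beam 3: φ=-45°, α=165°
  d=(-0.9659,0.2588)  start (4,8)  tX=0.2795 tY=2.4341  stride 1/|dx|=1.0353 1/|dy|=3.8637
    cross x-line → (3,8), t=0.2795
    cross x-line → (2,8), t=1.3148
    cross x-line → (1,8), t=2.3501
    cross y-line → (1,9), t=2.4341 (wall)
  → r_3 = 2.4341
beam 4: φ=0°, α=210°
  d=(-0.8660,-0.5000)  start (4,8)  tX=0.3118 tY=0.7400  stride 1/|dx|=1.1547 1/|dy|=2.0000
    cross x-line → (3,8), t=0.3118
    cross y-line → (3,7), t=0.7400
    cross x-line → (2,7), t=1.4665
    cross x-line → (1,7), t=2.6212
    cross y-line → (1,6), t=2.7400
    cross x-line → (0,6), t=3.7759 (wall)
  → r_4 = 3.7759
beam 5: φ=45°, α=255°
  d=(-0.2588,-0.9659)  start (4,8)  tX=1.0432 tY=0.3831  stride 1/|dx|=3.8637 1/|dy|=1.0353
    cross y-line → (4,7), t=0.3831
    cross x-line → (3,7), t=1.0432
    cross y-line → (3,6), t=1.4183
    cross y-line → (3,5), t=2.4536
    cross y-line → (3,4), t=3.4889
    cross y-line → (3,3), t=4.5242
    cross x-line → (2,3), t=4.9069
    cross y-line → (2,2), t=5.5594 (wall)
  → r_5 = 5.5594
beam 6: φ=90°, α=300°
  d=(0.5000,-0.8660)  start (4,8)  tX=1.4600 tY=0.4272  stride 1/|dx|=2.0000 1/|dy|=1.1547
    cross y-line → (4,7), t=0.4272
    cross x-line → (5,7), t=1.4600
    cross y-line → (5,6), t=1.5819
    cross y-line → (5,5), t=2.7366
    cross x-line → (6,5), t=3.4600 (wall)
  → r_6 = 3.4600
beam 7: φ=135°, α=345°
  d=(0.9659,-0.2588)  start (4,8)  tX=0.7558 tY=1.4296  stride 1/|dx|=1.0353 1/|dy|=3.8637
    cross x-line → (5,8), t=0.7558
    cross y-line → (5,7), t=1.4296
    cross x-line → (6,7), t=1.7910 (wall)
  → r_7 = 1.7910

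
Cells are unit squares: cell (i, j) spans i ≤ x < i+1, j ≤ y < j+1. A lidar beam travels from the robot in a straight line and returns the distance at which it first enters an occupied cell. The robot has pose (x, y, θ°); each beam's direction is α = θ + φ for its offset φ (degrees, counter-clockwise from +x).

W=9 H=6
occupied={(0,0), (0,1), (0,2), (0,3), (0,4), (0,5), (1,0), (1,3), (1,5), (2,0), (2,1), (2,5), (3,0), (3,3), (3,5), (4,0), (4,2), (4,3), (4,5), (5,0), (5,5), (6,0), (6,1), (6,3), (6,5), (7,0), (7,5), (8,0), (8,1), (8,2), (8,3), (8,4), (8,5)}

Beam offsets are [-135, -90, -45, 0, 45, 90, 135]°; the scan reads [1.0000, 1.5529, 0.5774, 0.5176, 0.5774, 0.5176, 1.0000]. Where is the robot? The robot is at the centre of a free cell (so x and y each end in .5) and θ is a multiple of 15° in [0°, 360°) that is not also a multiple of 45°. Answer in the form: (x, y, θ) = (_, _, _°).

(x, y, θ) = (3.5, 1.5, 195°)

Enumerate (i+0.5, j+0.5, θ) over the 21 free cells and 16 admissible headings. For each, cast all 7 beams and compare to the given ranges.
  (3.5, 4.5, 30°): beam 1 = 0.5176 ≠ 1.0000 ✗
  (2.5, 4.5, 210°): beam 1 = 0.5176 ≠ 1.0000 ✗
  (6.5, 2.5, 300°): beam 1 = 1.5529 ≠ 1.0000 ✗
  …
  (3.5, 1.5, 195°): r_1=1.0000, r_2=1.5529, r_3=0.5774, r_4=0.5176, r_5=0.5774, r_6=0.5176, r_7=1.0000 — all match ✓
Only this pose fits every beam.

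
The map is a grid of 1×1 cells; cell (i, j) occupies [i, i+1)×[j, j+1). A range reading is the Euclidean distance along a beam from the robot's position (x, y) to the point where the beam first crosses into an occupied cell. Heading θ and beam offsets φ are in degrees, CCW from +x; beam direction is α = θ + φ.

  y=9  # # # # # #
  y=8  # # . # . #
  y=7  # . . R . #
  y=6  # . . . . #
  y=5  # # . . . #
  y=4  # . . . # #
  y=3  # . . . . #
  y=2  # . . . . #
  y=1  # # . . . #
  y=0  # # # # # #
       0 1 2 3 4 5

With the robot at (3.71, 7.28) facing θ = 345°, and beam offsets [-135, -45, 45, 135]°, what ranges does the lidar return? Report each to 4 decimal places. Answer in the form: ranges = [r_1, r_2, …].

ranges = [2.5600, 2.5800, 1.4896, 0.8314]

beam 1: φ=-135°, α=210°
  dir = (cos 210°, sin 210°) = (-0.8660, -0.5000); from cell (3,7)
  next x-line at t=0.8198, next y-line at t=0.5600; Δt_x=1.1547, Δt_y=2.0000
    y: enter (3,6) at t=0.5600
    x: enter (2,6) at t=0.8198
    x: enter (1,6) at t=1.9745
    y: enter (1,5) at t=2.5600 ← occupied
  → r_1 = 2.5600
beam 2: φ=-45°, α=300°
  dir = (cos 300°, sin 300°) = (0.5000, -0.8660); from cell (3,7)
  next x-line at t=0.5800, next y-line at t=0.3233; Δt_x=2.0000, Δt_y=1.1547
    y: enter (3,6) at t=0.3233
    x: enter (4,6) at t=0.5800
    y: enter (4,5) at t=1.4780
    x: enter (5,5) at t=2.5800 ← occupied
  → r_2 = 2.5800
beam 3: φ=45°, α=30°
  dir = (cos 30°, sin 30°) = (0.8660, 0.5000); from cell (3,7)
  next x-line at t=0.3349, next y-line at t=1.4400; Δt_x=1.1547, Δt_y=2.0000
    x: enter (4,7) at t=0.3349
    y: enter (4,8) at t=1.4400
    x: enter (5,8) at t=1.4896 ← occupied
  → r_3 = 1.4896
beam 4: φ=135°, α=120°
  dir = (cos 120°, sin 120°) = (-0.5000, 0.8660); from cell (3,7)
  next x-line at t=1.4200, next y-line at t=0.8314; Δt_x=2.0000, Δt_y=1.1547
    y: enter (3,8) at t=0.8314 ← occupied
  → r_4 = 0.8314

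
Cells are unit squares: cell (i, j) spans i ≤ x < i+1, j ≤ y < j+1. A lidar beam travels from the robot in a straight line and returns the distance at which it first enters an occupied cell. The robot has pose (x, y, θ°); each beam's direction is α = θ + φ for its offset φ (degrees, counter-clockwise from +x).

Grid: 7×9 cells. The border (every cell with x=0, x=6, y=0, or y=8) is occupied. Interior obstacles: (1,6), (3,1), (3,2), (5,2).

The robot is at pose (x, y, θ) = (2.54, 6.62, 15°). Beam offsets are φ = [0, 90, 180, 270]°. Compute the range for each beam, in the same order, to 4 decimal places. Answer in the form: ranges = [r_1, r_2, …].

ranges = [3.5821, 1.4287, 0.5590, 3.7477]

beam 1: φ=0°, α=15°
  dir = (cos 15°, sin 15°) = (0.9659, 0.2588); from cell (2,6)
  next x-line at t=0.4762, next y-line at t=1.4682; Δt_x=1.0353, Δt_y=3.8637
    x: enter (3,6) at t=0.4762
    y: enter (3,7) at t=1.4682
    x: enter (4,7) at t=1.5115
    x: enter (5,7) at t=2.5468
    x: enter (6,7) at t=3.5821 ← occupied
  → r_1 = 3.5821
beam 2: φ=90°, α=105°
  dir = (cos 105°, sin 105°) = (-0.2588, 0.9659); from cell (2,6)
  next x-line at t=2.0864, next y-line at t=0.3934; Δt_x=3.8637, Δt_y=1.0353
    y: enter (2,7) at t=0.3934
    y: enter (2,8) at t=1.4287 ← occupied
  → r_2 = 1.4287
beam 3: φ=180°, α=195°
  dir = (cos 195°, sin 195°) = (-0.9659, -0.2588); from cell (2,6)
  next x-line at t=0.5590, next y-line at t=2.3955; Δt_x=1.0353, Δt_y=3.8637
    x: enter (1,6) at t=0.5590 ← occupied
  → r_3 = 0.5590
beam 4: φ=270°, α=285°
  dir = (cos 285°, sin 285°) = (0.2588, -0.9659); from cell (2,6)
  next x-line at t=1.7773, next y-line at t=0.6419; Δt_x=3.8637, Δt_y=1.0353
    y: enter (2,5) at t=0.6419
    y: enter (2,4) at t=1.6771
    x: enter (3,4) at t=1.7773
    y: enter (3,3) at t=2.7124
    y: enter (3,2) at t=3.7477 ← occupied
  → r_4 = 3.7477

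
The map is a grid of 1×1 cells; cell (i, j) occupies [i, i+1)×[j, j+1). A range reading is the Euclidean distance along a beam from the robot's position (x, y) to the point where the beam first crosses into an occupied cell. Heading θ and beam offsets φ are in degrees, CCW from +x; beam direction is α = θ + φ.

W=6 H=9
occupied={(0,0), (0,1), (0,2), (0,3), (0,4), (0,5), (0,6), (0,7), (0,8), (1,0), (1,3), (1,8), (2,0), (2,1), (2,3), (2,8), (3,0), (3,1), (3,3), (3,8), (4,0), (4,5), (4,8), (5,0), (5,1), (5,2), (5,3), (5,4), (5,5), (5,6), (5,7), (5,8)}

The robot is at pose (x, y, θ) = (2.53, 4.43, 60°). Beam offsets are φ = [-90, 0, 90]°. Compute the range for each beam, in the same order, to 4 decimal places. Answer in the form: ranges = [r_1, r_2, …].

beam 1: φ=-90°, α=330°
  direction (0.8660, -0.5000); cell (2,4); t to first gridline: x 0.5427, y 0.8600 (then +1.1547 / +2.0000)
    (3,4) via x @ 0.5427
    (3,3) via y @ 0.8600  # hit
  → r_1 = 0.8600
beam 2: φ=0°, α=60°
  direction (0.5000, 0.8660); cell (2,4); t to first gridline: x 0.9400, y 0.6582 (then +2.0000 / +1.1547)
    (2,5) via y @ 0.6582
    (3,5) via x @ 0.9400
    (3,6) via y @ 1.8129
    (4,6) via x @ 2.9400
    (4,7) via y @ 2.9676
    (4,8) via y @ 4.1223  # hit
  → r_2 = 4.1223
beam 3: φ=90°, α=150°
  direction (-0.8660, 0.5000); cell (2,4); t to first gridline: x 0.6120, y 1.1400 (then +1.1547 / +2.0000)
    (1,4) via x @ 0.6120
    (1,5) via y @ 1.1400
    (0,5) via x @ 1.7667  # hit
  → r_3 = 1.7667

ranges = [0.8600, 4.1223, 1.7667]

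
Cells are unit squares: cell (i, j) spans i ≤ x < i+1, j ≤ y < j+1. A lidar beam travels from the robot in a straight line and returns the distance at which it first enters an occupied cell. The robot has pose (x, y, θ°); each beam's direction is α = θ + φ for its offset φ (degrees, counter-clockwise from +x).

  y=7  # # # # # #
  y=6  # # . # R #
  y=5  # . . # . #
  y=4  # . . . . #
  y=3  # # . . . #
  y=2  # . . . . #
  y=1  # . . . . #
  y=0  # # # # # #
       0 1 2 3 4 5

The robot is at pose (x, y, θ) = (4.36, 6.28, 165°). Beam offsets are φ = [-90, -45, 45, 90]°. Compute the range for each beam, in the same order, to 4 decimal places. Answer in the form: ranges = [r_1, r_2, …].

beam 1: φ=-90°, α=75°
  dir = (cos 75°, sin 75°) = (0.2588, 0.9659); from cell (4,6)
  next x-line at t=2.4728, next y-line at t=0.7454; Δt_x=3.8637, Δt_y=1.0353
    y: enter (4,7) at t=0.7454 ← occupied
  → r_1 = 0.7454
beam 2: φ=-45°, α=120°
  dir = (cos 120°, sin 120°) = (-0.5000, 0.8660); from cell (4,6)
  next x-line at t=0.7200, next y-line at t=0.8314; Δt_x=2.0000, Δt_y=1.1547
    x: enter (3,6) at t=0.7200 ← occupied
  → r_2 = 0.7200
beam 3: φ=45°, α=210°
  dir = (cos 210°, sin 210°) = (-0.8660, -0.5000); from cell (4,6)
  next x-line at t=0.4157, next y-line at t=0.5600; Δt_x=1.1547, Δt_y=2.0000
    x: enter (3,6) at t=0.4157 ← occupied
  → r_3 = 0.4157
beam 4: φ=90°, α=255°
  dir = (cos 255°, sin 255°) = (-0.2588, -0.9659); from cell (4,6)
  next x-line at t=1.3909, next y-line at t=0.2899; Δt_x=3.8637, Δt_y=1.0353
    y: enter (4,5) at t=0.2899
    y: enter (4,4) at t=1.3252
    x: enter (3,4) at t=1.3909
    y: enter (3,3) at t=2.3604
    y: enter (3,2) at t=3.3957
    y: enter (3,1) at t=4.4310
    x: enter (2,1) at t=5.2546
    y: enter (2,0) at t=5.4663 ← occupied
  → r_4 = 5.4663

ranges = [0.7454, 0.7200, 0.4157, 5.4663]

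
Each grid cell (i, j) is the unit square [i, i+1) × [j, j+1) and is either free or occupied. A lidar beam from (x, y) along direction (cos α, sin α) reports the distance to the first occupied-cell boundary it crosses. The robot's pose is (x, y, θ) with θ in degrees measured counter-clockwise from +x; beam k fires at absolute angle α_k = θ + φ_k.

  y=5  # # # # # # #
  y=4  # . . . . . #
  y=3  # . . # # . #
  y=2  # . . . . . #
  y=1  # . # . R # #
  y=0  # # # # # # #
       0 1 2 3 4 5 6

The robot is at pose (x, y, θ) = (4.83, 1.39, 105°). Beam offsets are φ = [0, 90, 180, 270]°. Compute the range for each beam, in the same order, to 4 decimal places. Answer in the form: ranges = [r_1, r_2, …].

ranges = [1.6668, 1.5068, 0.4038, 0.1760]

beam 1: φ=0°, α=105°
  direction (-0.2588, 0.9659); cell (4,1); t to first gridline: x 3.2069, y 0.6315 (then +3.8637 / +1.0353)
    (4,2) via y @ 0.6315
    (4,3) via y @ 1.6668  # hit
  → r_1 = 1.6668
beam 2: φ=90°, α=195°
  direction (-0.9659, -0.2588); cell (4,1); t to first gridline: x 0.8593, y 1.5068 (then +1.0353 / +3.8637)
    (3,1) via x @ 0.8593
    (3,0) via y @ 1.5068  # hit
  → r_2 = 1.5068
beam 3: φ=180°, α=285°
  direction (0.2588, -0.9659); cell (4,1); t to first gridline: x 0.6568, y 0.4038 (then +3.8637 / +1.0353)
    (4,0) via y @ 0.4038  # hit
  → r_3 = 0.4038
beam 4: φ=270°, α=15°
  direction (0.9659, 0.2588); cell (4,1); t to first gridline: x 0.1760, y 2.3569 (then +1.0353 / +3.8637)
    (5,1) via x @ 0.1760  # hit
  → r_4 = 0.1760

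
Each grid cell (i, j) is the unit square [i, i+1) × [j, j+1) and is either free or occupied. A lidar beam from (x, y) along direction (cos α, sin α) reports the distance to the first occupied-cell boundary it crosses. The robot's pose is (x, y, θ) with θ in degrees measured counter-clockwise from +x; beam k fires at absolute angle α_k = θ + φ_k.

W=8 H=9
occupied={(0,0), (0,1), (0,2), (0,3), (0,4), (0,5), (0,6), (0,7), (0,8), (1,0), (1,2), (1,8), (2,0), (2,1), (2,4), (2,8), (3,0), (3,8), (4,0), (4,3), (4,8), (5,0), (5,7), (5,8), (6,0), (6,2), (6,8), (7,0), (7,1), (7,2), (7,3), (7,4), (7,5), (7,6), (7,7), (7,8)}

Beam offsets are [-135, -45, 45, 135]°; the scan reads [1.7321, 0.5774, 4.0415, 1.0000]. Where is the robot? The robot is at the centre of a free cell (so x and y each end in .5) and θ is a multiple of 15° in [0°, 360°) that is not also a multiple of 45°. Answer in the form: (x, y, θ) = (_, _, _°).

Enumerate (i+0.5, j+0.5, θ) over the 36 free cells and 16 admissible headings. For each, cast all 4 beams and compare to the given ranges.
  (3.5, 7.5, 240°): beam 1 = 0.5176 ≠ 1.7321 ✗
  (5.5, 3.5, 240°): beam 1 = 4.6587 ≠ 1.7321 ✗
  (2.5, 7.5, 240°): beam 1 = 0.5176 ≠ 1.7321 ✗
  (5.5, 1.5, 60°): beam 1 = 0.5176 ≠ 1.7321 ✗
  (5.5, 1.5, 105°): beam 1 = 1.0000 ≠ 1.7321 ✗
  …
  (3.5, 3.5, 15°): r_1=1.7321, r_2=0.5774, r_3=4.0415, r_4=1.0000 — all match ✓
Unique over the lattice → pose = (3.5, 3.5, 15°).

(x, y, θ) = (3.5, 3.5, 15°)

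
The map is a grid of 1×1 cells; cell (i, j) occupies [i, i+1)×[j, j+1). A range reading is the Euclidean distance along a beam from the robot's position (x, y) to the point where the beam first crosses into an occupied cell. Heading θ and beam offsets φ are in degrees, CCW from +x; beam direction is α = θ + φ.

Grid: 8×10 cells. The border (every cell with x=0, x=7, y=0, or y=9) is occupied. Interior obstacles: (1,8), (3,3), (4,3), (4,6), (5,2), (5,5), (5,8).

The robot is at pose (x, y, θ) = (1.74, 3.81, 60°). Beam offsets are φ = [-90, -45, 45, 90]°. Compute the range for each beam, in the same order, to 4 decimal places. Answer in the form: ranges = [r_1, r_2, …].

beam 1: φ=-90°, α=330°
  direction (0.8660, -0.5000); cell (1,3); t to first gridline: x 0.3002, y 1.6200 (then +1.1547 / +2.0000)
    (2,3) via x @ 0.3002
    (3,3) via x @ 1.4549  # hit
  → r_1 = 1.4549
beam 2: φ=-45°, α=15°
  direction (0.9659, 0.2588); cell (1,3); t to first gridline: x 0.2692, y 0.7341 (then +1.0353 / +3.8637)
    (2,3) via x @ 0.2692
    (2,4) via y @ 0.7341
    (3,4) via x @ 1.3044
    (4,4) via x @ 2.3397
    (5,4) via x @ 3.3750
    (6,4) via x @ 4.4103
    (6,5) via y @ 4.5978
    (7,5) via x @ 5.4456  # hit
  → r_2 = 5.4456
beam 3: φ=45°, α=105°
  direction (-0.2588, 0.9659); cell (1,3); t to first gridline: x 2.8591, y 0.1967 (then +3.8637 / +1.0353)
    (1,4) via y @ 0.1967
    (1,5) via y @ 1.2320
    (1,6) via y @ 2.2673
    (0,6) via x @ 2.8591  # hit
  → r_3 = 2.8591
beam 4: φ=90°, α=150°
  direction (-0.8660, 0.5000); cell (1,3); t to first gridline: x 0.8545, y 0.3800 (then +1.1547 / +2.0000)
    (1,4) via y @ 0.3800
    (0,4) via x @ 0.8545  # hit
  → r_4 = 0.8545

ranges = [1.4549, 5.4456, 2.8591, 0.8545]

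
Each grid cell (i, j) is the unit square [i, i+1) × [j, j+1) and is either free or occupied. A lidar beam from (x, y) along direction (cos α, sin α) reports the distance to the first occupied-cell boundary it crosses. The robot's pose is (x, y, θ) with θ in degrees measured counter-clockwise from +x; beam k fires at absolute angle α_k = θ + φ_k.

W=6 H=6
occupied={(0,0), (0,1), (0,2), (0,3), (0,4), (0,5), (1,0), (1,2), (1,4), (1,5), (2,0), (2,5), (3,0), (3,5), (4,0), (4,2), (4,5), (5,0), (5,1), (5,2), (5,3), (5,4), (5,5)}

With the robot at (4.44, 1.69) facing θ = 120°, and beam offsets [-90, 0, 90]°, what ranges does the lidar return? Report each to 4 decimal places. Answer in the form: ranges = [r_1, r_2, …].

ranges = [0.6200, 0.3580, 1.3800]

beam 1: φ=-90°, α=30°
  d=(0.8660,0.5000)  start (4,1)  tX=0.6466 tY=0.6200  stride 1/|dx|=1.1547 1/|dy|=2.0000
    cross y-line → (4,2), t=0.6200 (wall)
  → r_1 = 0.6200
beam 2: φ=0°, α=120°
  d=(-0.5000,0.8660)  start (4,1)  tX=0.8800 tY=0.3580  stride 1/|dx|=2.0000 1/|dy|=1.1547
    cross y-line → (4,2), t=0.3580 (wall)
  → r_2 = 0.3580
beam 3: φ=90°, α=210°
  d=(-0.8660,-0.5000)  start (4,1)  tX=0.5081 tY=1.3800  stride 1/|dx|=1.1547 1/|dy|=2.0000
    cross x-line → (3,1), t=0.5081
    cross y-line → (3,0), t=1.3800 (wall)
  → r_3 = 1.3800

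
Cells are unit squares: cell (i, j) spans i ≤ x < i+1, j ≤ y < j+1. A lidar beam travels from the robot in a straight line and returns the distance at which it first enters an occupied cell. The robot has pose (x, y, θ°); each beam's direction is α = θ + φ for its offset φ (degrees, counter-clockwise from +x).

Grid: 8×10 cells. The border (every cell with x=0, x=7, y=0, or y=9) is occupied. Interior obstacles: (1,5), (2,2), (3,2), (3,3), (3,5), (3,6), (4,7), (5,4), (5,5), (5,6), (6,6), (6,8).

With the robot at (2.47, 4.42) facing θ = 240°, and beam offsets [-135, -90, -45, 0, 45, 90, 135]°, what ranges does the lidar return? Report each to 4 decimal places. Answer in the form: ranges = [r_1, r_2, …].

beam 1: φ=-135°, α=105°
  direction (-0.2588, 0.9659); cell (2,4); t to first gridline: x 1.8159, y 0.6005 (then +3.8637 / +1.0353)
    (2,5) via y @ 0.6005
    (2,6) via y @ 1.6357
    (1,6) via x @ 1.8159
    (1,7) via y @ 2.6710
    (1,8) via y @ 3.7063
    (1,9) via y @ 4.7416  # hit
  → r_1 = 4.7416
beam 2: φ=-90°, α=150°
  direction (-0.8660, 0.5000); cell (2,4); t to first gridline: x 0.5427, y 1.1600 (then +1.1547 / +2.0000)
    (1,4) via x @ 0.5427
    (1,5) via y @ 1.1600  # hit
  → r_2 = 1.1600
beam 3: φ=-45°, α=195°
  direction (-0.9659, -0.2588); cell (2,4); t to first gridline: x 0.4866, y 1.6228 (then +1.0353 / +3.8637)
    (1,4) via x @ 0.4866
    (0,4) via x @ 1.5219  # hit
  → r_3 = 1.5219
beam 4: φ=0°, α=240°
  direction (-0.5000, -0.8660); cell (2,4); t to first gridline: x 0.9400, y 0.4850 (then +2.0000 / +1.1547)
    (2,3) via y @ 0.4850
    (1,3) via x @ 0.9400
    (1,2) via y @ 1.6397
    (1,1) via y @ 2.7944
    (0,1) via x @ 2.9400  # hit
  → r_4 = 2.9400
beam 5: φ=45°, α=285°
  direction (0.2588, -0.9659); cell (2,4); t to first gridline: x 2.0478, y 0.4348 (then +3.8637 / +1.0353)
    (2,3) via y @ 0.4348
    (2,2) via y @ 1.4701  # hit
  → r_5 = 1.4701
beam 6: φ=90°, α=330°
  direction (0.8660, -0.5000); cell (2,4); t to first gridline: x 0.6120, y 0.8400 (then +1.1547 / +2.0000)
    (3,4) via x @ 0.6120
    (3,3) via y @ 0.8400  # hit
  → r_6 = 0.8400
beam 7: φ=135°, α=15°
  direction (0.9659, 0.2588); cell (2,4); t to first gridline: x 0.5487, y 2.2409 (then +1.0353 / +3.8637)
    (3,4) via x @ 0.5487
    (4,4) via x @ 1.5840
    (4,5) via y @ 2.2409
    (5,5) via x @ 2.6192  # hit
  → r_7 = 2.6192

ranges = [4.7416, 1.1600, 1.5219, 2.9400, 1.4701, 0.8400, 2.6192]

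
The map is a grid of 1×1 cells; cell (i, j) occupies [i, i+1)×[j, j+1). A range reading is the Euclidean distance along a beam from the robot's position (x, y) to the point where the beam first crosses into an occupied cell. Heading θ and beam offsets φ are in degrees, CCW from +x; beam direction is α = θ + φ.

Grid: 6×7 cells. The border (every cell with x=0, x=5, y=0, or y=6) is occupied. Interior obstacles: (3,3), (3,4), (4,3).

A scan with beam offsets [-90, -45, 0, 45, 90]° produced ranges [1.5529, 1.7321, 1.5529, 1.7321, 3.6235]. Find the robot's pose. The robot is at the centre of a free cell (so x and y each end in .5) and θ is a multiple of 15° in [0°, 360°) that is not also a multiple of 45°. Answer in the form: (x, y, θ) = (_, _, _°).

(x, y, θ) = (2.5, 4.5, 165°)

Enumerate (i+0.5, j+0.5, θ) over the 17 free cells and 16 admissible headings. For each, cast all 5 beams and compare to the given ranges.
  (1.5, 2.5, 60°): beam 1 = 3.0000 ≠ 1.5529 ✗
  (1.5, 2.5, 255°): beam 1 = 0.5176 ≠ 1.5529 ✗
  (3.5, 2.5, 255°): beam 1 = 2.5882 ≠ 1.5529 ✗
  (3.5, 5.5, 285°): beam 1 = 2.5882 ≠ 1.5529 ✗
  (2.5, 5.5, 195°): beam 1 = 0.5176 ≠ 1.5529 ✗
  …
  (2.5, 4.5, 165°): r_1=1.5529, r_2=1.7321, r_3=1.5529, r_4=1.7321, r_5=3.6235 — all match ✓
Only this pose fits every beam.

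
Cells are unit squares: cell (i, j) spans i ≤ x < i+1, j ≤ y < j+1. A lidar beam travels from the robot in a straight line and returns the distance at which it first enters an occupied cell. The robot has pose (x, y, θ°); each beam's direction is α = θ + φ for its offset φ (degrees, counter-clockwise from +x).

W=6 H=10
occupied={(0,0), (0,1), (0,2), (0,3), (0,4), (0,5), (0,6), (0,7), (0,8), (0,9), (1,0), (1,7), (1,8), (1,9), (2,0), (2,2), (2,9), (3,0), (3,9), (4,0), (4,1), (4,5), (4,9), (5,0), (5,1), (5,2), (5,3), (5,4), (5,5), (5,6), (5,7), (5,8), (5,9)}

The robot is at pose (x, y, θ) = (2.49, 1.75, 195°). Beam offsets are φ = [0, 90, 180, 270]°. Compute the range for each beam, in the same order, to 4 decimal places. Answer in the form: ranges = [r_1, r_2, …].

ranges = [1.5426, 0.7765, 2.5985, 0.2588]

beam 1: φ=0°, α=195°
  d=(-0.9659,-0.2588)  start (2,1)  tX=0.5073 tY=2.8978  stride 1/|dx|=1.0353 1/|dy|=3.8637
    cross x-line → (1,1), t=0.5073
    cross x-line → (0,1), t=1.5426 (wall)
  → r_1 = 1.5426
beam 2: φ=90°, α=285°
  d=(0.2588,-0.9659)  start (2,1)  tX=1.9705 tY=0.7765  stride 1/|dx|=3.8637 1/|dy|=1.0353
    cross y-line → (2,0), t=0.7765 (wall)
  → r_2 = 0.7765
beam 3: φ=180°, α=15°
  d=(0.9659,0.2588)  start (2,1)  tX=0.5280 tY=0.9659  stride 1/|dx|=1.0353 1/|dy|=3.8637
    cross x-line → (3,1), t=0.5280
    cross y-line → (3,2), t=0.9659
    cross x-line → (4,2), t=1.5633
    cross x-line → (5,2), t=2.5985 (wall)
  → r_3 = 2.5985
beam 4: φ=270°, α=105°
  d=(-0.2588,0.9659)  start (2,1)  tX=1.8932 tY=0.2588  stride 1/|dx|=3.8637 1/|dy|=1.0353
    cross y-line → (2,2), t=0.2588 (wall)
  → r_4 = 0.2588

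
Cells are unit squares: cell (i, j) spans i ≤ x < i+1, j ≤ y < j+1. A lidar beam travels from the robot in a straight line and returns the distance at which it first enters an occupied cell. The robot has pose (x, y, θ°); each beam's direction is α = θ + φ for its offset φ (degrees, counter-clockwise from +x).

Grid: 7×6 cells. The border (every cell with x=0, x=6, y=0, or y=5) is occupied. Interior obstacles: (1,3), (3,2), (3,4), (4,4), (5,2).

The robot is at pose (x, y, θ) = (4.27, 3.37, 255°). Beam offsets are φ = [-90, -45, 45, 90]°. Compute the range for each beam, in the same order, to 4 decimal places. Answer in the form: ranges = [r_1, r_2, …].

ranges = [2.3501, 0.7400, 1.4600, 1.4296]

beam 1: φ=-90°, α=165°
  d=(-0.9659,0.2588)  start (4,3)  tX=0.2795 tY=2.4341  stride 1/|dx|=1.0353 1/|dy|=3.8637
    cross x-line → (3,3), t=0.2795
    cross x-line → (2,3), t=1.3148
    cross x-line → (1,3), t=2.3501 (wall)
  → r_1 = 2.3501
beam 2: φ=-45°, α=210°
  d=(-0.8660,-0.5000)  start (4,3)  tX=0.3118 tY=0.7400  stride 1/|dx|=1.1547 1/|dy|=2.0000
    cross x-line → (3,3), t=0.3118
    cross y-line → (3,2), t=0.7400 (wall)
  → r_2 = 0.7400
beam 3: φ=45°, α=300°
  d=(0.5000,-0.8660)  start (4,3)  tX=1.4600 tY=0.4272  stride 1/|dx|=2.0000 1/|dy|=1.1547
    cross y-line → (4,2), t=0.4272
    cross x-line → (5,2), t=1.4600 (wall)
  → r_3 = 1.4600
beam 4: φ=90°, α=345°
  d=(0.9659,-0.2588)  start (4,3)  tX=0.7558 tY=1.4296  stride 1/|dx|=1.0353 1/|dy|=3.8637
    cross x-line → (5,3), t=0.7558
    cross y-line → (5,2), t=1.4296 (wall)
  → r_4 = 1.4296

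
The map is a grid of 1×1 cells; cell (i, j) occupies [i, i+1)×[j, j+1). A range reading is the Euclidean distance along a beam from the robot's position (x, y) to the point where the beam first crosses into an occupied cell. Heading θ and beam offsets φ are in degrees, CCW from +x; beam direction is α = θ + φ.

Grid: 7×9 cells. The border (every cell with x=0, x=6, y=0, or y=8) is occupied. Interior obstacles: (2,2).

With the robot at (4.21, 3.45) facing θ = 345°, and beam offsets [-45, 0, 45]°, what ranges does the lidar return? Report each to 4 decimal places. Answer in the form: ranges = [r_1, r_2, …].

ranges = [2.8290, 1.8531, 2.0669]

beam 1: φ=-45°, α=300°
  cosα=0.5000 sinα=-0.8660 | (4,3) | tMaxX 1.5800 tMaxY 0.5196 | tΔX 2.0000 tΔY 1.1547
    t=0.5196 [y] (4,2)
    t=1.5800 [x] (5,2)
    t=1.6743 [y] (5,1)
    t=2.8290 [y] (5,0) — stop
  → r_1 = 2.8290
beam 2: φ=0°, α=345°
  cosα=0.9659 sinα=-0.2588 | (4,3) | tMaxX 0.8179 tMaxY 1.7387 | tΔX 1.0353 tΔY 3.8637
    t=0.8179 [x] (5,3)
    t=1.7387 [y] (5,2)
    t=1.8531 [x] (6,2) — stop
  → r_2 = 1.8531
beam 3: φ=45°, α=30°
  cosα=0.8660 sinα=0.5000 | (4,3) | tMaxX 0.9122 tMaxY 1.1000 | tΔX 1.1547 tΔY 2.0000
    t=0.9122 [x] (5,3)
    t=1.1000 [y] (5,4)
    t=2.0669 [x] (6,4) — stop
  → r_3 = 2.0669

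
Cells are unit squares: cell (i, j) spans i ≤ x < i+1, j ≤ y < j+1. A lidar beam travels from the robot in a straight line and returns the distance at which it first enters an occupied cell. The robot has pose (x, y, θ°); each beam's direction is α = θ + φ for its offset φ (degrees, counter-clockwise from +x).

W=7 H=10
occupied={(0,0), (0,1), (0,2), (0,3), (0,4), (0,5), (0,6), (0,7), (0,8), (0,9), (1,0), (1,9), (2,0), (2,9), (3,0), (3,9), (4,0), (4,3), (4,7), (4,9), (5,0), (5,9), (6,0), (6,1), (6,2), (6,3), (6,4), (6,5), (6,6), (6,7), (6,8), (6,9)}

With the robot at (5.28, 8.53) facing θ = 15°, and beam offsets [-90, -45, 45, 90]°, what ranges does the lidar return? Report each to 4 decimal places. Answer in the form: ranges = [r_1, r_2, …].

ranges = [2.7819, 0.8314, 0.5427, 0.4866]

beam 1: φ=-90°, α=285°
  d=(0.2588,-0.9659)  start (5,8)  tX=2.7819 tY=0.5487  stride 1/|dx|=3.8637 1/|dy|=1.0353
    cross y-line → (5,7), t=0.5487
    cross y-line → (5,6), t=1.5840
    cross y-line → (5,5), t=2.6192
    cross x-line → (6,5), t=2.7819 (wall)
  → r_1 = 2.7819
beam 2: φ=-45°, α=330°
  d=(0.8660,-0.5000)  start (5,8)  tX=0.8314 tY=1.0600  stride 1/|dx|=1.1547 1/|dy|=2.0000
    cross x-line → (6,8), t=0.8314 (wall)
  → r_2 = 0.8314
beam 3: φ=45°, α=60°
  d=(0.5000,0.8660)  start (5,8)  tX=1.4400 tY=0.5427  stride 1/|dx|=2.0000 1/|dy|=1.1547
    cross y-line → (5,9), t=0.5427 (wall)
  → r_3 = 0.5427
beam 4: φ=90°, α=105°
  d=(-0.2588,0.9659)  start (5,8)  tX=1.0818 tY=0.4866  stride 1/|dx|=3.8637 1/|dy|=1.0353
    cross y-line → (5,9), t=0.4866 (wall)
  → r_4 = 0.4866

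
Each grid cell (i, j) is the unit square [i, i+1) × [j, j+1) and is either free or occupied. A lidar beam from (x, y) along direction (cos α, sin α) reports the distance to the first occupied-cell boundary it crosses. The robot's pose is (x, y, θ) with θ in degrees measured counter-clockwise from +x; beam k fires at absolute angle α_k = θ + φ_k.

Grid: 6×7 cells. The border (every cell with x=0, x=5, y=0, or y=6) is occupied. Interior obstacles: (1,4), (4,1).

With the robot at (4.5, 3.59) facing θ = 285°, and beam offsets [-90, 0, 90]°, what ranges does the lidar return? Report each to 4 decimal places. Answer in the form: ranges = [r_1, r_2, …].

beam 1: φ=-90°, α=195°
  d=(-0.9659,-0.2588)  start (4,3)  tX=0.5176 tY=2.2796  stride 1/|dx|=1.0353 1/|dy|=3.8637
    cross x-line → (3,3), t=0.5176
    cross x-line → (2,3), t=1.5529
    cross y-line → (2,2), t=2.2796
    cross x-line → (1,2), t=2.5882
    cross x-line → (0,2), t=3.6235 (wall)
  → r_1 = 3.6235
beam 2: φ=0°, α=285°
  d=(0.2588,-0.9659)  start (4,3)  tX=1.9319 tY=0.6108  stride 1/|dx|=3.8637 1/|dy|=1.0353
    cross y-line → (4,2), t=0.6108
    cross y-line → (4,1), t=1.6461 (wall)
  → r_2 = 1.6461
beam 3: φ=90°, α=15°
  d=(0.9659,0.2588)  start (4,3)  tX=0.5176 tY=1.5841  stride 1/|dx|=1.0353 1/|dy|=3.8637
    cross x-line → (5,3), t=0.5176 (wall)
  → r_3 = 0.5176

ranges = [3.6235, 1.6461, 0.5176]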